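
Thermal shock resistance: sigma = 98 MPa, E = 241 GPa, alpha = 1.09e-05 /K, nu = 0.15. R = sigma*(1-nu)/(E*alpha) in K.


R = 98*(1-0.15)/(241*1000*1.09e-05) = 32 K

32


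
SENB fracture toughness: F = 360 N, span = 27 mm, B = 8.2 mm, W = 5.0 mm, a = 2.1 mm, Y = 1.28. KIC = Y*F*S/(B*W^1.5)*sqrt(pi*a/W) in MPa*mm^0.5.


KIC = 1.28*360*27/(8.2*5.0^1.5)*sqrt(pi*2.1/5.0) = 155.89

155.89


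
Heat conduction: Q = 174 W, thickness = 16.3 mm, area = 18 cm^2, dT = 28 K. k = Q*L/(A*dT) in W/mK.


k = 174*16.3/1000/(18/10000*28) = 56.27 W/mK

56.27


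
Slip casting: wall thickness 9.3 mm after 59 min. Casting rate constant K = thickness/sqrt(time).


K = 9.3 / sqrt(59) = 9.3 / 7.6811 = 1.211 mm/min^0.5

1.211


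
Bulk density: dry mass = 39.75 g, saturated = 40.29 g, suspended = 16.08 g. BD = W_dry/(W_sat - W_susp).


BD = 39.75 / (40.29 - 16.08) = 39.75 / 24.21 = 1.642 g/cm^3

1.642


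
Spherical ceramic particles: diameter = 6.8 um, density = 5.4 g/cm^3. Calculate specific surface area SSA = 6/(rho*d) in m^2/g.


SSA = 6 / (5.4 * 6.8) = 0.163 m^2/g

0.163


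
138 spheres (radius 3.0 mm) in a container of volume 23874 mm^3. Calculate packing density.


V_sphere = 4/3*pi*3.0^3 = 113.0973 mm^3
Total V = 138*113.0973 = 15607.4274 mm^3
PD = 15607.4274 / 23874 = 0.654

0.654


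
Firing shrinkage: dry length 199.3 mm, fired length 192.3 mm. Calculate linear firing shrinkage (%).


FS = (199.3 - 192.3) / 199.3 * 100 = 3.51%

3.51


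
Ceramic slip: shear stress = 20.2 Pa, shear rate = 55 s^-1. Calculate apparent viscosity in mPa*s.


eta = tau/gamma * 1000 = 20.2/55 * 1000 = 367.3 mPa*s

367.3


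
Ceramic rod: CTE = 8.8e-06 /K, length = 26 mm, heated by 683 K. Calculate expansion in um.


dL = 8.8e-06 * 26 * 683 * 1000 = 156.27 um

156.27


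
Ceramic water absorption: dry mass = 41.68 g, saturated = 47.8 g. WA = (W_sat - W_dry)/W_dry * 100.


WA = (47.8 - 41.68) / 41.68 * 100 = 14.68%

14.68


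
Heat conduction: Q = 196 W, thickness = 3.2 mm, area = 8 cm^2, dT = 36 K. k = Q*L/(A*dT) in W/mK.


k = 196*3.2/1000/(8/10000*36) = 21.78 W/mK

21.78


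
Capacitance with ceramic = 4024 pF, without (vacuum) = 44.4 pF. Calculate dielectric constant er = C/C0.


er = 4024 / 44.4 = 90.63

90.63


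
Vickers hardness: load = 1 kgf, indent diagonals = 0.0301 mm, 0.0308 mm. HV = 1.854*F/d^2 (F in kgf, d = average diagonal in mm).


d_avg = (0.0301+0.0308)/2 = 0.03045 mm
HV = 1.854*1/0.03045^2 = 2000

2000


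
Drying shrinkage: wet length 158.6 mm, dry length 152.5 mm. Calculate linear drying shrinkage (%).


DS = (158.6 - 152.5) / 158.6 * 100 = 3.85%

3.85


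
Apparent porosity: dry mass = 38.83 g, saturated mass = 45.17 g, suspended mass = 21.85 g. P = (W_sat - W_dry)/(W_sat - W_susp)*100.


P = (45.17 - 38.83) / (45.17 - 21.85) * 100 = 6.34 / 23.32 * 100 = 27.2%

27.2


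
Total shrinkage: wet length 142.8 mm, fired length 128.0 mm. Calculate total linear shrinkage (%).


TS = (142.8 - 128.0) / 142.8 * 100 = 10.36%

10.36


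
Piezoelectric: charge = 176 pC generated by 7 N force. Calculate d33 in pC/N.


d33 = 176 / 7 = 25.1 pC/N

25.1


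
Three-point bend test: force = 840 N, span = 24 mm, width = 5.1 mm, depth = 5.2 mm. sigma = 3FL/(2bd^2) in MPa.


sigma = 3*840*24/(2*5.1*5.2^2) = 219.3 MPa

219.3


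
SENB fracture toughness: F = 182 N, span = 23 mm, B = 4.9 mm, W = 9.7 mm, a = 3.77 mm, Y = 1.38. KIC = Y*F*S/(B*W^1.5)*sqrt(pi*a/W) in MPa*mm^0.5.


KIC = 1.38*182*23/(4.9*9.7^1.5)*sqrt(pi*3.77/9.7) = 43.12

43.12


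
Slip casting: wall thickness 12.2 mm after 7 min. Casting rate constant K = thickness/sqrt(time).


K = 12.2 / sqrt(7) = 12.2 / 2.6458 = 4.611 mm/min^0.5

4.611


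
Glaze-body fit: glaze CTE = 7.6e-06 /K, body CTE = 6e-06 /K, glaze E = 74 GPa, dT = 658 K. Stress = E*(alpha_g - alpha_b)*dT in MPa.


Stress = 74*1000*(7.6e-06 - 6e-06)*658 = 77.9 MPa

77.9


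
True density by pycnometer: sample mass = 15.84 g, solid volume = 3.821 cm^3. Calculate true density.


TD = 15.84 / 3.821 = 4.146 g/cm^3

4.146


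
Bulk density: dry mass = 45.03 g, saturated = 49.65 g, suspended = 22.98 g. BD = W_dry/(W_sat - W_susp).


BD = 45.03 / (49.65 - 22.98) = 45.03 / 26.67 = 1.688 g/cm^3

1.688


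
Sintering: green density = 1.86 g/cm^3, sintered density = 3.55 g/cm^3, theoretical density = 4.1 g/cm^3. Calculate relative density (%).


Relative = 3.55 / 4.1 * 100 = 86.6%

86.6


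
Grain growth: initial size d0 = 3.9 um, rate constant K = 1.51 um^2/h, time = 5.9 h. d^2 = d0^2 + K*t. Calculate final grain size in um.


d^2 = 3.9^2 + 1.51*5.9 = 24.119
d = sqrt(24.119) = 4.91 um

4.91


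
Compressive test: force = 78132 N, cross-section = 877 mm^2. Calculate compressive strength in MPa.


CS = 78132 / 877 = 89.1 MPa

89.1


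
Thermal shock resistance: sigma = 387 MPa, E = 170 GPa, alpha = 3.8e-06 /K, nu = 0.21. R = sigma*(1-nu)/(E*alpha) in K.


R = 387*(1-0.21)/(170*1000*3.8e-06) = 473 K

473


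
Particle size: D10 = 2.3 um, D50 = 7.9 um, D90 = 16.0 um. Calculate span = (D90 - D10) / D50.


Span = (16.0 - 2.3) / 7.9 = 13.7 / 7.9 = 1.734

1.734


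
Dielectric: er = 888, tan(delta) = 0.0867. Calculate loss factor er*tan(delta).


Loss = 888 * 0.0867 = 76.99

76.99


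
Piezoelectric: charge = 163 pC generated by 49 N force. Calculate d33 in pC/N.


d33 = 163 / 49 = 3.3 pC/N

3.3


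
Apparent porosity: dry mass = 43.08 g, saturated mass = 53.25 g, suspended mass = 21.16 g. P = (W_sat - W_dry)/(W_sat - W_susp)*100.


P = (53.25 - 43.08) / (53.25 - 21.16) * 100 = 10.17 / 32.09 * 100 = 31.7%

31.7


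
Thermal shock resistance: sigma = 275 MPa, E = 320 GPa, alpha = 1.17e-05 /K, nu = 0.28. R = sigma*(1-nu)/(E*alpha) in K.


R = 275*(1-0.28)/(320*1000*1.17e-05) = 53 K

53


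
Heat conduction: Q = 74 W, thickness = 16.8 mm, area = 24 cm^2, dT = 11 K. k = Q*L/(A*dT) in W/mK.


k = 74*16.8/1000/(24/10000*11) = 47.09 W/mK

47.09


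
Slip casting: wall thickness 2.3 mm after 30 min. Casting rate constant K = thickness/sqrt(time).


K = 2.3 / sqrt(30) = 2.3 / 5.4772 = 0.42 mm/min^0.5

0.42


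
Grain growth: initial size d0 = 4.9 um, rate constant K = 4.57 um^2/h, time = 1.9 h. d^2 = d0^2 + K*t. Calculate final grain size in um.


d^2 = 4.9^2 + 4.57*1.9 = 32.693
d = sqrt(32.693) = 5.72 um

5.72


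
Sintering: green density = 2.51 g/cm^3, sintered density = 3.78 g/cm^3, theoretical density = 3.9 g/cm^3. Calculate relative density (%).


Relative = 3.78 / 3.9 * 100 = 96.9%

96.9


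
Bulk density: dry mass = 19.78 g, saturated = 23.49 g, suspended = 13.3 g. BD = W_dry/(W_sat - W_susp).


BD = 19.78 / (23.49 - 13.3) = 19.78 / 10.19 = 1.941 g/cm^3

1.941


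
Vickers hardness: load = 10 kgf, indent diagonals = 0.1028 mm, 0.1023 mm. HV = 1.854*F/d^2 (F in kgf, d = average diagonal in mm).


d_avg = (0.1028+0.1023)/2 = 0.10255 mm
HV = 1.854*10/0.10255^2 = 1763

1763


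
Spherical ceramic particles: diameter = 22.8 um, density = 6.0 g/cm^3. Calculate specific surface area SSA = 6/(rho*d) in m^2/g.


SSA = 6 / (6.0 * 22.8) = 0.044 m^2/g

0.044


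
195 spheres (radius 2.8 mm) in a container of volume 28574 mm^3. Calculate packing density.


V_sphere = 4/3*pi*2.8^3 = 91.9523 mm^3
Total V = 195*91.9523 = 17930.6985 mm^3
PD = 17930.6985 / 28574 = 0.628

0.628


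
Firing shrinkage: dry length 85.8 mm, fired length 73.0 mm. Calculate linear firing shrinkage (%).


FS = (85.8 - 73.0) / 85.8 * 100 = 14.92%

14.92


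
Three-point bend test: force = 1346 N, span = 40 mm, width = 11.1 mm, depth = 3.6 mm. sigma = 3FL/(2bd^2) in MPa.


sigma = 3*1346*40/(2*11.1*3.6^2) = 561.4 MPa

561.4


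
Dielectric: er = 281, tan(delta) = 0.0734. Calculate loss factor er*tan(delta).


Loss = 281 * 0.0734 = 20.625

20.625


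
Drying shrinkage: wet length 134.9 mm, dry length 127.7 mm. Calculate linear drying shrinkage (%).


DS = (134.9 - 127.7) / 134.9 * 100 = 5.34%

5.34


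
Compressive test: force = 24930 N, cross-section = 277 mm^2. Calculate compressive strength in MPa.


CS = 24930 / 277 = 90.0 MPa

90.0


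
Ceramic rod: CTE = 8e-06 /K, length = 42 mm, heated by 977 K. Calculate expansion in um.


dL = 8e-06 * 42 * 977 * 1000 = 328.272 um

328.272


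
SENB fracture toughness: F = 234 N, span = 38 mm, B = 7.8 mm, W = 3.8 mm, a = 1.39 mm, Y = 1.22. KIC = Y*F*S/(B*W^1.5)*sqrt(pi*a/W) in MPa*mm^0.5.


KIC = 1.22*234*38/(7.8*3.8^1.5)*sqrt(pi*1.39/3.8) = 201.27

201.27


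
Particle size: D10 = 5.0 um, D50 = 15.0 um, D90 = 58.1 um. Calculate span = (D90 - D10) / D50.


Span = (58.1 - 5.0) / 15.0 = 53.1 / 15.0 = 3.54

3.54


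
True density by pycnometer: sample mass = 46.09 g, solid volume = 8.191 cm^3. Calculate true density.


TD = 46.09 / 8.191 = 5.627 g/cm^3

5.627


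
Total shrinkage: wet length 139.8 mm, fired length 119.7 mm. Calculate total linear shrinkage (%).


TS = (139.8 - 119.7) / 139.8 * 100 = 14.38%

14.38


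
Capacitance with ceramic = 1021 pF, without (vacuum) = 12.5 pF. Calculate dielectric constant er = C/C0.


er = 1021 / 12.5 = 81.68

81.68


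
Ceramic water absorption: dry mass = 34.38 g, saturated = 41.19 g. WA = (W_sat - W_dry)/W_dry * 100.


WA = (41.19 - 34.38) / 34.38 * 100 = 19.81%

19.81


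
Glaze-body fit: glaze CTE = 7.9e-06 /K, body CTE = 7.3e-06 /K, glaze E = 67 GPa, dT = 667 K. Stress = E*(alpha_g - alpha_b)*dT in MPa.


Stress = 67*1000*(7.9e-06 - 7.3e-06)*667 = 26.8 MPa

26.8


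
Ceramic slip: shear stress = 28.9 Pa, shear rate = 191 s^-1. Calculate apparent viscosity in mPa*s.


eta = tau/gamma * 1000 = 28.9/191 * 1000 = 151.3 mPa*s

151.3


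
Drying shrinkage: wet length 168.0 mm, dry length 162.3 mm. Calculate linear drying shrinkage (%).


DS = (168.0 - 162.3) / 168.0 * 100 = 3.39%

3.39


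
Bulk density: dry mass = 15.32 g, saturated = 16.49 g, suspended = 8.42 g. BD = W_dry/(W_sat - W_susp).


BD = 15.32 / (16.49 - 8.42) = 15.32 / 8.07 = 1.898 g/cm^3

1.898


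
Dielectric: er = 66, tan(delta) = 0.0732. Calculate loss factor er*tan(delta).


Loss = 66 * 0.0732 = 4.831

4.831


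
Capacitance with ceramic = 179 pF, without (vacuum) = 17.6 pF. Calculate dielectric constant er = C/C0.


er = 179 / 17.6 = 10.17

10.17


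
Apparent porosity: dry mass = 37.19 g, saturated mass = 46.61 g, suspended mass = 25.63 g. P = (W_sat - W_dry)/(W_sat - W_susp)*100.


P = (46.61 - 37.19) / (46.61 - 25.63) * 100 = 9.42 / 20.98 * 100 = 44.9%

44.9


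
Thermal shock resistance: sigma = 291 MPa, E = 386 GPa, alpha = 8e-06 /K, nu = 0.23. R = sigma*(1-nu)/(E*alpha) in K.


R = 291*(1-0.23)/(386*1000*8e-06) = 73 K

73


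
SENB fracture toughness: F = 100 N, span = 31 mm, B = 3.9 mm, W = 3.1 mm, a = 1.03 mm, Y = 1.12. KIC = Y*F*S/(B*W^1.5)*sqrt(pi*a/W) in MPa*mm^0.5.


KIC = 1.12*100*31/(3.9*3.1^1.5)*sqrt(pi*1.03/3.1) = 166.64

166.64


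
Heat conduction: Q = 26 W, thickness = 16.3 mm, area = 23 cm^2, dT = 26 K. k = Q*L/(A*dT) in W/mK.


k = 26*16.3/1000/(23/10000*26) = 7.09 W/mK

7.09


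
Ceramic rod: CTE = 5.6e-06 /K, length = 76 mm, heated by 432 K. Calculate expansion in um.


dL = 5.6e-06 * 76 * 432 * 1000 = 183.859 um

183.859


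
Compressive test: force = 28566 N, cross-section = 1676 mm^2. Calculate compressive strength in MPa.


CS = 28566 / 1676 = 17.0 MPa

17.0


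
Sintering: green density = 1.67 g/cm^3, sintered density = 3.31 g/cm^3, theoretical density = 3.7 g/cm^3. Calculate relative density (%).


Relative = 3.31 / 3.7 * 100 = 89.5%

89.5


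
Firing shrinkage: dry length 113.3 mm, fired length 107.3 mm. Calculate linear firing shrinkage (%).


FS = (113.3 - 107.3) / 113.3 * 100 = 5.3%

5.3


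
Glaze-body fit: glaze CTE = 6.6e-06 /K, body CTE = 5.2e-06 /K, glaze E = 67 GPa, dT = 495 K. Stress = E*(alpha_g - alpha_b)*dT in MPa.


Stress = 67*1000*(6.6e-06 - 5.2e-06)*495 = 46.4 MPa

46.4


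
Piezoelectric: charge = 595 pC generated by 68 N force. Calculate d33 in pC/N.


d33 = 595 / 68 = 8.8 pC/N

8.8


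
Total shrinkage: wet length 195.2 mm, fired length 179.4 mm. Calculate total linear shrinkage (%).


TS = (195.2 - 179.4) / 195.2 * 100 = 8.09%

8.09


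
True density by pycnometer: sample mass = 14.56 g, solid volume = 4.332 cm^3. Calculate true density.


TD = 14.56 / 4.332 = 3.361 g/cm^3

3.361


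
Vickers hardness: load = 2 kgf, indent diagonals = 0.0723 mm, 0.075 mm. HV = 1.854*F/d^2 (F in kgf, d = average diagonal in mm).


d_avg = (0.0723+0.075)/2 = 0.07365 mm
HV = 1.854*2/0.07365^2 = 684

684


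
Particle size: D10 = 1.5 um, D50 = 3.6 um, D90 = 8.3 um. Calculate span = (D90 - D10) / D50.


Span = (8.3 - 1.5) / 3.6 = 6.8 / 3.6 = 1.889

1.889


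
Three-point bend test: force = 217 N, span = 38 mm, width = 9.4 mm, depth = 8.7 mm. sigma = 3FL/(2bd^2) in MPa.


sigma = 3*217*38/(2*9.4*8.7^2) = 17.4 MPa

17.4


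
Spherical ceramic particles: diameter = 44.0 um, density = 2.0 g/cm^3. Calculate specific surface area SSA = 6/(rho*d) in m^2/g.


SSA = 6 / (2.0 * 44.0) = 0.068 m^2/g

0.068


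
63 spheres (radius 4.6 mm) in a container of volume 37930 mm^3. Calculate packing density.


V_sphere = 4/3*pi*4.6^3 = 407.7201 mm^3
Total V = 63*407.7201 = 25686.3663 mm^3
PD = 25686.3663 / 37930 = 0.677

0.677


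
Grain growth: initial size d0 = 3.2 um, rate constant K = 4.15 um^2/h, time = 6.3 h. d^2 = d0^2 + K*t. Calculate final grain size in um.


d^2 = 3.2^2 + 4.15*6.3 = 36.385
d = sqrt(36.385) = 6.03 um

6.03


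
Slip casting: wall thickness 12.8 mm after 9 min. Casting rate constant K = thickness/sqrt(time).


K = 12.8 / sqrt(9) = 12.8 / 3.0 = 4.267 mm/min^0.5

4.267


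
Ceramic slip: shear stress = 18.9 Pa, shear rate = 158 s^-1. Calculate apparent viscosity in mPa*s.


eta = tau/gamma * 1000 = 18.9/158 * 1000 = 119.6 mPa*s

119.6


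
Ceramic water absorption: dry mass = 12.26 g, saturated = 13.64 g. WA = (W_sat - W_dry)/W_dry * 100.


WA = (13.64 - 12.26) / 12.26 * 100 = 11.26%

11.26


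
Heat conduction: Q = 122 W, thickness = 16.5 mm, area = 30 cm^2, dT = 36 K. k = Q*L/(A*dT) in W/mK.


k = 122*16.5/1000/(30/10000*36) = 18.64 W/mK

18.64


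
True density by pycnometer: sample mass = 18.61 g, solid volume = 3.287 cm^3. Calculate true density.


TD = 18.61 / 3.287 = 5.662 g/cm^3

5.662


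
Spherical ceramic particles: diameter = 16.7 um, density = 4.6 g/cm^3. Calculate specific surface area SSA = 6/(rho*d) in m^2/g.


SSA = 6 / (4.6 * 16.7) = 0.078 m^2/g

0.078


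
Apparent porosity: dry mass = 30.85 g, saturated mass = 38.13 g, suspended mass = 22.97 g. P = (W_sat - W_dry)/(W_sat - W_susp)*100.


P = (38.13 - 30.85) / (38.13 - 22.97) * 100 = 7.28 / 15.16 * 100 = 48.0%

48.0


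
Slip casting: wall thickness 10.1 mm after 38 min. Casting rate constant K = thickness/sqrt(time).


K = 10.1 / sqrt(38) = 10.1 / 6.1644 = 1.638 mm/min^0.5

1.638


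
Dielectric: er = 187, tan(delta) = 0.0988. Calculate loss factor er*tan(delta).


Loss = 187 * 0.0988 = 18.476

18.476


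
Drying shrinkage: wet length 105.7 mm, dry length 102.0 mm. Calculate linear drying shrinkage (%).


DS = (105.7 - 102.0) / 105.7 * 100 = 3.5%

3.5


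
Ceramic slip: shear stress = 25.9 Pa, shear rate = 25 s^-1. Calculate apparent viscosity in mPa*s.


eta = tau/gamma * 1000 = 25.9/25 * 1000 = 1036.0 mPa*s

1036.0


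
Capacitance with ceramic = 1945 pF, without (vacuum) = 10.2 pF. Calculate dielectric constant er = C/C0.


er = 1945 / 10.2 = 190.69

190.69


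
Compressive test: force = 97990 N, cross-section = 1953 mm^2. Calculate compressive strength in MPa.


CS = 97990 / 1953 = 50.2 MPa

50.2


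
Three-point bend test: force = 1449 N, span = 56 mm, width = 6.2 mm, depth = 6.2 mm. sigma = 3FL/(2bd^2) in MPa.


sigma = 3*1449*56/(2*6.2*6.2^2) = 510.7 MPa

510.7


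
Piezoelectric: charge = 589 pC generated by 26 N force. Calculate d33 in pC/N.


d33 = 589 / 26 = 22.7 pC/N

22.7


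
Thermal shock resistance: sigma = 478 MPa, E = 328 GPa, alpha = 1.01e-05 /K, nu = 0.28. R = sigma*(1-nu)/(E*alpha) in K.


R = 478*(1-0.28)/(328*1000*1.01e-05) = 104 K

104


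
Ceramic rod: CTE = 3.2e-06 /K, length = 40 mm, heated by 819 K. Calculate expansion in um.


dL = 3.2e-06 * 40 * 819 * 1000 = 104.832 um

104.832


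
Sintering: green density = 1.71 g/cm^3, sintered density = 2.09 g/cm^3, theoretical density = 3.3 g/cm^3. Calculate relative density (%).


Relative = 2.09 / 3.3 * 100 = 63.3%

63.3


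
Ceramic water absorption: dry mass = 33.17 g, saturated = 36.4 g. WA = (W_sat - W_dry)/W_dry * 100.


WA = (36.4 - 33.17) / 33.17 * 100 = 9.74%

9.74


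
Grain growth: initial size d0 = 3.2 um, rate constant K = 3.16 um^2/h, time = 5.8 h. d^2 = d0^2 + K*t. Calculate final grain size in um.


d^2 = 3.2^2 + 3.16*5.8 = 28.568
d = sqrt(28.568) = 5.34 um

5.34


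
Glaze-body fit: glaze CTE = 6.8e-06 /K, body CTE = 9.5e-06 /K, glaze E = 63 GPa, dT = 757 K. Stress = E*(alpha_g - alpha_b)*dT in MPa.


Stress = 63*1000*(6.8e-06 - 9.5e-06)*757 = -128.8 MPa

-128.8


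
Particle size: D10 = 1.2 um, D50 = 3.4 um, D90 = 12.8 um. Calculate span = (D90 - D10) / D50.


Span = (12.8 - 1.2) / 3.4 = 11.6 / 3.4 = 3.412

3.412


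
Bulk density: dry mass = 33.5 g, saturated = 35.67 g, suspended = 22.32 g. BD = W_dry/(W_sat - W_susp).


BD = 33.5 / (35.67 - 22.32) = 33.5 / 13.35 = 2.509 g/cm^3

2.509


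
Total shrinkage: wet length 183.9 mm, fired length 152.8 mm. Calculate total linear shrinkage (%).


TS = (183.9 - 152.8) / 183.9 * 100 = 16.91%

16.91


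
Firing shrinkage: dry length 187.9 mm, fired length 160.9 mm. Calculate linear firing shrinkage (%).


FS = (187.9 - 160.9) / 187.9 * 100 = 14.37%

14.37


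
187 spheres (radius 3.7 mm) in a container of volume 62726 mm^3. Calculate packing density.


V_sphere = 4/3*pi*3.7^3 = 212.1748 mm^3
Total V = 187*212.1748 = 39676.6876 mm^3
PD = 39676.6876 / 62726 = 0.633

0.633


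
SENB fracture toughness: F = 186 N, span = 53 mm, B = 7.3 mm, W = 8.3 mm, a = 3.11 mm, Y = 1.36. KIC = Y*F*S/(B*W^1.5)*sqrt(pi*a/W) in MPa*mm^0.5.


KIC = 1.36*186*53/(7.3*8.3^1.5)*sqrt(pi*3.11/8.3) = 83.33

83.33


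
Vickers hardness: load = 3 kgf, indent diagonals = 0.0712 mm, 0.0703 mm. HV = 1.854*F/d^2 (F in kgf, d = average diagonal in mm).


d_avg = (0.0712+0.0703)/2 = 0.07075 mm
HV = 1.854*3/0.07075^2 = 1111

1111


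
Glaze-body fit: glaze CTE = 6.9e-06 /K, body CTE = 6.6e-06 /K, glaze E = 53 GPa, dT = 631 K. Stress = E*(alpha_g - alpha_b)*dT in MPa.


Stress = 53*1000*(6.9e-06 - 6.6e-06)*631 = 10.0 MPa

10.0


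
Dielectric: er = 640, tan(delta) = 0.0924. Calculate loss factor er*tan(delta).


Loss = 640 * 0.0924 = 59.136

59.136


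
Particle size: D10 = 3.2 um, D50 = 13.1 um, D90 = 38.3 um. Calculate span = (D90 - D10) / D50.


Span = (38.3 - 3.2) / 13.1 = 35.1 / 13.1 = 2.679

2.679


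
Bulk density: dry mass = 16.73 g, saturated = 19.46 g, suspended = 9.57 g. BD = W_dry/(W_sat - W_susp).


BD = 16.73 / (19.46 - 9.57) = 16.73 / 9.89 = 1.692 g/cm^3

1.692


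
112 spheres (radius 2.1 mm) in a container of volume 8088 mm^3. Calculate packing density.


V_sphere = 4/3*pi*2.1^3 = 38.7924 mm^3
Total V = 112*38.7924 = 4344.7488 mm^3
PD = 4344.7488 / 8088 = 0.537

0.537


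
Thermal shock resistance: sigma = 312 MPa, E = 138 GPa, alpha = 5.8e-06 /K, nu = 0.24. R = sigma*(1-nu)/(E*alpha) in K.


R = 312*(1-0.24)/(138*1000*5.8e-06) = 296 K

296


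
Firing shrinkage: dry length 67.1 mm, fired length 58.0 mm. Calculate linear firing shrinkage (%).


FS = (67.1 - 58.0) / 67.1 * 100 = 13.56%

13.56


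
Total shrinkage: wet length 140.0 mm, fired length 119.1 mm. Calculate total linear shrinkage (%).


TS = (140.0 - 119.1) / 140.0 * 100 = 14.93%

14.93


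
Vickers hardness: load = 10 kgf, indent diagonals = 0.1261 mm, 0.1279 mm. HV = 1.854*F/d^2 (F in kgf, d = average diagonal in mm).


d_avg = (0.1261+0.1279)/2 = 0.127 mm
HV = 1.854*10/0.127^2 = 1149

1149


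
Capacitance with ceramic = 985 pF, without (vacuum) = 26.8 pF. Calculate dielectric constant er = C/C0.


er = 985 / 26.8 = 36.75

36.75


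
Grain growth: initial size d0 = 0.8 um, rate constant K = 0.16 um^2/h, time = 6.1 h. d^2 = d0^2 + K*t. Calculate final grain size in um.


d^2 = 0.8^2 + 0.16*6.1 = 1.616
d = sqrt(1.616) = 1.27 um

1.27


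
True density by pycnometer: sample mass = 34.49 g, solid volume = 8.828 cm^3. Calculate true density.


TD = 34.49 / 8.828 = 3.907 g/cm^3

3.907


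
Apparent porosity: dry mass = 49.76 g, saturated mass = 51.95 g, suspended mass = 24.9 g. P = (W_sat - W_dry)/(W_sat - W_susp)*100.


P = (51.95 - 49.76) / (51.95 - 24.9) * 100 = 2.19 / 27.05 * 100 = 8.1%

8.1


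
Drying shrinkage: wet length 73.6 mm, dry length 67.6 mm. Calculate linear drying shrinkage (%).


DS = (73.6 - 67.6) / 73.6 * 100 = 8.15%

8.15


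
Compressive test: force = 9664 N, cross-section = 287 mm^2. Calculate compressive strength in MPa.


CS = 9664 / 287 = 33.7 MPa

33.7


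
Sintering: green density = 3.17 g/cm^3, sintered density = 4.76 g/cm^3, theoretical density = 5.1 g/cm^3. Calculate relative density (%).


Relative = 4.76 / 5.1 * 100 = 93.3%

93.3


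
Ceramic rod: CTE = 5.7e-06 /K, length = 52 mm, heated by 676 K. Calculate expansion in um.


dL = 5.7e-06 * 52 * 676 * 1000 = 200.366 um

200.366


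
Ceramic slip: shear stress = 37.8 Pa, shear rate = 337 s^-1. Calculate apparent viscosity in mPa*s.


eta = tau/gamma * 1000 = 37.8/337 * 1000 = 112.2 mPa*s

112.2


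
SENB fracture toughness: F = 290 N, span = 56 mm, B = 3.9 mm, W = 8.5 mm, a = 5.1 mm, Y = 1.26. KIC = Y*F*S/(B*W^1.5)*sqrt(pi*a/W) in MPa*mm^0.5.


KIC = 1.26*290*56/(3.9*8.5^1.5)*sqrt(pi*5.1/8.5) = 290.68

290.68


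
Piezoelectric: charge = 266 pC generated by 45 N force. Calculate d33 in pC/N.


d33 = 266 / 45 = 5.9 pC/N

5.9


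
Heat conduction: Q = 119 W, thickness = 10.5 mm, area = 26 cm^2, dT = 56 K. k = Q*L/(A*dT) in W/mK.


k = 119*10.5/1000/(26/10000*56) = 8.58 W/mK

8.58


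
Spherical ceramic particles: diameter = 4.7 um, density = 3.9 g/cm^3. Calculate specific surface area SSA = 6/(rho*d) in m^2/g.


SSA = 6 / (3.9 * 4.7) = 0.327 m^2/g

0.327


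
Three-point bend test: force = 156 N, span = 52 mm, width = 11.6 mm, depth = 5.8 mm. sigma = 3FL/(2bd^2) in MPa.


sigma = 3*156*52/(2*11.6*5.8^2) = 31.2 MPa

31.2


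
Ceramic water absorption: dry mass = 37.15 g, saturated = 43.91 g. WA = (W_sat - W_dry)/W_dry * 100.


WA = (43.91 - 37.15) / 37.15 * 100 = 18.2%

18.2


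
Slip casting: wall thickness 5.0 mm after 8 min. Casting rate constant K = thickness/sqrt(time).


K = 5.0 / sqrt(8) = 5.0 / 2.8284 = 1.768 mm/min^0.5

1.768


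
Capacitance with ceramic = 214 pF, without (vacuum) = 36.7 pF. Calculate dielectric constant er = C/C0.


er = 214 / 36.7 = 5.83

5.83


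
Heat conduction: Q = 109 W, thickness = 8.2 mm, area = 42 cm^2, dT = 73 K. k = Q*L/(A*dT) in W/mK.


k = 109*8.2/1000/(42/10000*73) = 2.92 W/mK

2.92


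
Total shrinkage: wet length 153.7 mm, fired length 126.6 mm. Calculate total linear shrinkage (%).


TS = (153.7 - 126.6) / 153.7 * 100 = 17.63%

17.63


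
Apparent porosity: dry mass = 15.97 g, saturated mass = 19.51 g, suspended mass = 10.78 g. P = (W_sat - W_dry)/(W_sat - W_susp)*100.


P = (19.51 - 15.97) / (19.51 - 10.78) * 100 = 3.54 / 8.73 * 100 = 40.5%

40.5


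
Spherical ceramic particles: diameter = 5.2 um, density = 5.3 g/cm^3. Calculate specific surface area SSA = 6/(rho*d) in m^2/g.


SSA = 6 / (5.3 * 5.2) = 0.218 m^2/g

0.218


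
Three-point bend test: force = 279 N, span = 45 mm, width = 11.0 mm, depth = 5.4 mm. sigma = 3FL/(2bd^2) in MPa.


sigma = 3*279*45/(2*11.0*5.4^2) = 58.7 MPa

58.7


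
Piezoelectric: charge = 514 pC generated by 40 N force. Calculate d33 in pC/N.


d33 = 514 / 40 = 12.9 pC/N

12.9


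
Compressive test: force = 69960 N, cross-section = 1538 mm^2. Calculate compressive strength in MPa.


CS = 69960 / 1538 = 45.5 MPa

45.5


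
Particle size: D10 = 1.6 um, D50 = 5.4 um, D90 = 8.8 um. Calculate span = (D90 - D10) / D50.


Span = (8.8 - 1.6) / 5.4 = 7.2 / 5.4 = 1.333

1.333


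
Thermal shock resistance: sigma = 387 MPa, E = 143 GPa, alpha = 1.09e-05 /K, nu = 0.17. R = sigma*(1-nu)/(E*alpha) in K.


R = 387*(1-0.17)/(143*1000*1.09e-05) = 206 K

206


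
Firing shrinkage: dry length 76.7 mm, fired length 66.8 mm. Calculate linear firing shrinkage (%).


FS = (76.7 - 66.8) / 76.7 * 100 = 12.91%

12.91


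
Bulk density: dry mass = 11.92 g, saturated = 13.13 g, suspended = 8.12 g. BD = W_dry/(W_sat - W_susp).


BD = 11.92 / (13.13 - 8.12) = 11.92 / 5.01 = 2.379 g/cm^3

2.379


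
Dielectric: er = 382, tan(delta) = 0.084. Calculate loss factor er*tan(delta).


Loss = 382 * 0.084 = 32.088

32.088


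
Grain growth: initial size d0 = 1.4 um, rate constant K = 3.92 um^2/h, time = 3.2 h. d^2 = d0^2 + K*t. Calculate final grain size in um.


d^2 = 1.4^2 + 3.92*3.2 = 14.504
d = sqrt(14.504) = 3.81 um

3.81


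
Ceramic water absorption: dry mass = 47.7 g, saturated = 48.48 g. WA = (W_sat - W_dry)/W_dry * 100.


WA = (48.48 - 47.7) / 47.7 * 100 = 1.64%

1.64


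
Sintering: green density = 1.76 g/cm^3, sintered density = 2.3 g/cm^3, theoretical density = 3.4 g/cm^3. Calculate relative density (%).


Relative = 2.3 / 3.4 * 100 = 67.6%

67.6


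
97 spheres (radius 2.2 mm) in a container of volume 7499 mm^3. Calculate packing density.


V_sphere = 4/3*pi*2.2^3 = 44.6022 mm^3
Total V = 97*44.6022 = 4326.4134 mm^3
PD = 4326.4134 / 7499 = 0.577

0.577


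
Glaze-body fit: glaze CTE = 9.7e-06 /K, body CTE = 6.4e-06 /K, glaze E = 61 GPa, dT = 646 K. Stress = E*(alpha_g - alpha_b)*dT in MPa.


Stress = 61*1000*(9.7e-06 - 6.4e-06)*646 = 130.0 MPa

130.0


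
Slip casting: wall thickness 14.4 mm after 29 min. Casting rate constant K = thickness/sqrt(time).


K = 14.4 / sqrt(29) = 14.4 / 5.3852 = 2.674 mm/min^0.5

2.674


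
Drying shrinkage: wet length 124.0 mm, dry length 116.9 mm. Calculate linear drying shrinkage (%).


DS = (124.0 - 116.9) / 124.0 * 100 = 5.73%

5.73


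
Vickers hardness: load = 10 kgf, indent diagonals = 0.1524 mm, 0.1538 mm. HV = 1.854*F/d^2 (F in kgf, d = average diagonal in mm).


d_avg = (0.1524+0.1538)/2 = 0.1531 mm
HV = 1.854*10/0.1531^2 = 791

791


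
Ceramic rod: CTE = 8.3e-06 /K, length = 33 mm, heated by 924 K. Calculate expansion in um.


dL = 8.3e-06 * 33 * 924 * 1000 = 253.084 um

253.084


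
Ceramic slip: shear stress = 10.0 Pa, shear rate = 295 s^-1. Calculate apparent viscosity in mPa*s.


eta = tau/gamma * 1000 = 10.0/295 * 1000 = 33.9 mPa*s

33.9


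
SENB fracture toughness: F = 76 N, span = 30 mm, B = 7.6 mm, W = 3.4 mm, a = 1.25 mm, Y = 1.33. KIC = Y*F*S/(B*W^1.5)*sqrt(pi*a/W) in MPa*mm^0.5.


KIC = 1.33*76*30/(7.6*3.4^1.5)*sqrt(pi*1.25/3.4) = 68.4

68.4


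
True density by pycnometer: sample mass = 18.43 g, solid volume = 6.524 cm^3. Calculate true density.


TD = 18.43 / 6.524 = 2.825 g/cm^3

2.825


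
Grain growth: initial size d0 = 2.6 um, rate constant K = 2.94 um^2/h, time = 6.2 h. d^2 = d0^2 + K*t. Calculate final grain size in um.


d^2 = 2.6^2 + 2.94*6.2 = 24.988
d = sqrt(24.988) = 5.0 um

5.0


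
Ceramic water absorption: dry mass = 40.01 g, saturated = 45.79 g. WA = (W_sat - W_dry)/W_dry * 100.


WA = (45.79 - 40.01) / 40.01 * 100 = 14.45%

14.45


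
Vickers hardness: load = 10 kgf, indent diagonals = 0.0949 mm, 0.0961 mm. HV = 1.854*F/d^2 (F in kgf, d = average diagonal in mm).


d_avg = (0.0949+0.0961)/2 = 0.0955 mm
HV = 1.854*10/0.0955^2 = 2033

2033


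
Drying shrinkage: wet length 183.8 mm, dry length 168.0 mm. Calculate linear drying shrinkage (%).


DS = (183.8 - 168.0) / 183.8 * 100 = 8.6%

8.6


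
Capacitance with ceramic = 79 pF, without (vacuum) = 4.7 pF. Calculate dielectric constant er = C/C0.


er = 79 / 4.7 = 16.81

16.81


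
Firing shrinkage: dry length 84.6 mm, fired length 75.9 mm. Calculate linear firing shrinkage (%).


FS = (84.6 - 75.9) / 84.6 * 100 = 10.28%

10.28


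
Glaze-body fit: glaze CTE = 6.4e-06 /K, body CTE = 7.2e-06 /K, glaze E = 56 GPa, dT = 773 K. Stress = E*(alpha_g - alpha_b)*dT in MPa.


Stress = 56*1000*(6.4e-06 - 7.2e-06)*773 = -34.6 MPa

-34.6


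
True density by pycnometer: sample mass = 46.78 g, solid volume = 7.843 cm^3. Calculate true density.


TD = 46.78 / 7.843 = 5.965 g/cm^3

5.965


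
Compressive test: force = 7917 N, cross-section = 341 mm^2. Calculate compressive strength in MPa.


CS = 7917 / 341 = 23.2 MPa

23.2


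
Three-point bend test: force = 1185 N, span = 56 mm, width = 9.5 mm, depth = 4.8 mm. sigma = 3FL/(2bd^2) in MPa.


sigma = 3*1185*56/(2*9.5*4.8^2) = 454.8 MPa

454.8


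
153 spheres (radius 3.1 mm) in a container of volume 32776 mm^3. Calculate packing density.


V_sphere = 4/3*pi*3.1^3 = 124.7882 mm^3
Total V = 153*124.7882 = 19092.5946 mm^3
PD = 19092.5946 / 32776 = 0.583

0.583


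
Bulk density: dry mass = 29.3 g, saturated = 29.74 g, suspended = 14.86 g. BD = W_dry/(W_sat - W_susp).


BD = 29.3 / (29.74 - 14.86) = 29.3 / 14.88 = 1.969 g/cm^3

1.969


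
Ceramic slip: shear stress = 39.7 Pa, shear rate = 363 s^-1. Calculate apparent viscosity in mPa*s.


eta = tau/gamma * 1000 = 39.7/363 * 1000 = 109.4 mPa*s

109.4


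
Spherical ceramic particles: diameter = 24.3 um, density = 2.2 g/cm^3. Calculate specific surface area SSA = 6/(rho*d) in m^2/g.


SSA = 6 / (2.2 * 24.3) = 0.112 m^2/g

0.112


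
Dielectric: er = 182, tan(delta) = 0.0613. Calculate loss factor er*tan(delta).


Loss = 182 * 0.0613 = 11.157

11.157


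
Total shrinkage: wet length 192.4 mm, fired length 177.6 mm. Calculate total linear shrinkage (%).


TS = (192.4 - 177.6) / 192.4 * 100 = 7.69%

7.69


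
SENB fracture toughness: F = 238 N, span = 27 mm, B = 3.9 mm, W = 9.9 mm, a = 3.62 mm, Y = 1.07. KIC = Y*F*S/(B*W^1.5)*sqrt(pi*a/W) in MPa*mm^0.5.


KIC = 1.07*238*27/(3.9*9.9^1.5)*sqrt(pi*3.62/9.9) = 60.66

60.66


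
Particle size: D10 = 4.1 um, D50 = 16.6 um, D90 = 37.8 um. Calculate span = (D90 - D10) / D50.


Span = (37.8 - 4.1) / 16.6 = 33.7 / 16.6 = 2.03

2.03


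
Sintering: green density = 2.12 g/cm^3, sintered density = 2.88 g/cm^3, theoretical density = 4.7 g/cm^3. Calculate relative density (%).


Relative = 2.88 / 4.7 * 100 = 61.3%

61.3


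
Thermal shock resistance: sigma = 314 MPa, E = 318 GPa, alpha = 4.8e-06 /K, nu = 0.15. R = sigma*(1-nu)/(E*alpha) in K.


R = 314*(1-0.15)/(318*1000*4.8e-06) = 175 K

175


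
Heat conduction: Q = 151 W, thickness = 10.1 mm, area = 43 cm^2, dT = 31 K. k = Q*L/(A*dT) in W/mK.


k = 151*10.1/1000/(43/10000*31) = 11.44 W/mK

11.44


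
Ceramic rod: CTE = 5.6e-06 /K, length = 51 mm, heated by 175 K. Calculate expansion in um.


dL = 5.6e-06 * 51 * 175 * 1000 = 49.98 um

49.98


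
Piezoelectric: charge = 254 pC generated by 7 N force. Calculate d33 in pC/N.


d33 = 254 / 7 = 36.3 pC/N

36.3


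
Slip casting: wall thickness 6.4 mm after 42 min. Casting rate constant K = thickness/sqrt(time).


K = 6.4 / sqrt(42) = 6.4 / 6.4807 = 0.988 mm/min^0.5

0.988


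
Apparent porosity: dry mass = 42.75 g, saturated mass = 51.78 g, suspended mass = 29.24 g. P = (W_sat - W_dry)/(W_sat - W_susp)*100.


P = (51.78 - 42.75) / (51.78 - 29.24) * 100 = 9.03 / 22.54 * 100 = 40.1%

40.1


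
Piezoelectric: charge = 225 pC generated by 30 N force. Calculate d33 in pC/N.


d33 = 225 / 30 = 7.5 pC/N

7.5


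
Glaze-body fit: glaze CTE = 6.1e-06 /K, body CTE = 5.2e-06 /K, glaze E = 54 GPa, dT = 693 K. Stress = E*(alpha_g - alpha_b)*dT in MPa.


Stress = 54*1000*(6.1e-06 - 5.2e-06)*693 = 33.7 MPa

33.7


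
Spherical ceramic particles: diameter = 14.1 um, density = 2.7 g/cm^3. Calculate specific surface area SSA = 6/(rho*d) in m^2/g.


SSA = 6 / (2.7 * 14.1) = 0.158 m^2/g

0.158


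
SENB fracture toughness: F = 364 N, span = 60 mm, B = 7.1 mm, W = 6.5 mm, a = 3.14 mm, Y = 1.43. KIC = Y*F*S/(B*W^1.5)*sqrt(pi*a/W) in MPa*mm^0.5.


KIC = 1.43*364*60/(7.1*6.5^1.5)*sqrt(pi*3.14/6.5) = 327.0

327.0


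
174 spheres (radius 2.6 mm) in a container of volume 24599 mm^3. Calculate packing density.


V_sphere = 4/3*pi*2.6^3 = 73.6222 mm^3
Total V = 174*73.6222 = 12810.2628 mm^3
PD = 12810.2628 / 24599 = 0.521

0.521


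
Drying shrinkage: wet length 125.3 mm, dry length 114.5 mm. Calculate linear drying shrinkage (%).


DS = (125.3 - 114.5) / 125.3 * 100 = 8.62%

8.62


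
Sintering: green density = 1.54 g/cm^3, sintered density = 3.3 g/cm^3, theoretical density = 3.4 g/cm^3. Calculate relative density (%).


Relative = 3.3 / 3.4 * 100 = 97.1%

97.1


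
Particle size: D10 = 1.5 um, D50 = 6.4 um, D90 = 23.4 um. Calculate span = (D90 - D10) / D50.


Span = (23.4 - 1.5) / 6.4 = 21.9 / 6.4 = 3.422

3.422


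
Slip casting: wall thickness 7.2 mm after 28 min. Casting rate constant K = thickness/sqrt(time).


K = 7.2 / sqrt(28) = 7.2 / 5.2915 = 1.361 mm/min^0.5

1.361


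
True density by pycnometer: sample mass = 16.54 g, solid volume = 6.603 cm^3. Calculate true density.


TD = 16.54 / 6.603 = 2.505 g/cm^3

2.505


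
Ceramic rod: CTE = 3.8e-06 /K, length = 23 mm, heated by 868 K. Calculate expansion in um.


dL = 3.8e-06 * 23 * 868 * 1000 = 75.863 um

75.863


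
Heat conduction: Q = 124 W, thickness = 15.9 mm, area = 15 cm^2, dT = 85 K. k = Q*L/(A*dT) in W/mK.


k = 124*15.9/1000/(15/10000*85) = 15.46 W/mK

15.46


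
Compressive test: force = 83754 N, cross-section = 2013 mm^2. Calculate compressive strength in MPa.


CS = 83754 / 2013 = 41.6 MPa

41.6


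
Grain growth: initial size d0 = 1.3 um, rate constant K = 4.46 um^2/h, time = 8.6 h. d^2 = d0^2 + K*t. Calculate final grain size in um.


d^2 = 1.3^2 + 4.46*8.6 = 40.046
d = sqrt(40.046) = 6.33 um

6.33


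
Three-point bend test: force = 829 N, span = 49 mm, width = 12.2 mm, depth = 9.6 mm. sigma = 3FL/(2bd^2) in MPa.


sigma = 3*829*49/(2*12.2*9.6^2) = 54.2 MPa

54.2


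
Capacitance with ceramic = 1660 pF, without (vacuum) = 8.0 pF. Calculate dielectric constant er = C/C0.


er = 1660 / 8.0 = 207.5

207.5


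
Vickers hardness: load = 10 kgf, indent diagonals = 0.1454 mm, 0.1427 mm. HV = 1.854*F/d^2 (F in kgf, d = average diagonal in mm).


d_avg = (0.1454+0.1427)/2 = 0.14405 mm
HV = 1.854*10/0.14405^2 = 893

893


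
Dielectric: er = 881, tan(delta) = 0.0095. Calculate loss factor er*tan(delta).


Loss = 881 * 0.0095 = 8.37

8.37


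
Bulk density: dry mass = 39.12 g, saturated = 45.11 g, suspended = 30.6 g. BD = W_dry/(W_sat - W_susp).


BD = 39.12 / (45.11 - 30.6) = 39.12 / 14.51 = 2.696 g/cm^3

2.696


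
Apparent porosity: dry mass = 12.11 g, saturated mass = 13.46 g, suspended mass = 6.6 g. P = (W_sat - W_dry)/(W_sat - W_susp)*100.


P = (13.46 - 12.11) / (13.46 - 6.6) * 100 = 1.35 / 6.86 * 100 = 19.7%

19.7


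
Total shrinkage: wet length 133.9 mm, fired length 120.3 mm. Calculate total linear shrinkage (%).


TS = (133.9 - 120.3) / 133.9 * 100 = 10.16%

10.16


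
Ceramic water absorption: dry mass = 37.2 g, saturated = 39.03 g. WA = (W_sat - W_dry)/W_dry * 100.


WA = (39.03 - 37.2) / 37.2 * 100 = 4.92%

4.92


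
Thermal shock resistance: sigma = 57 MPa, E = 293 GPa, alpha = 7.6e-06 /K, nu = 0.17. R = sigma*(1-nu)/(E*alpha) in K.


R = 57*(1-0.17)/(293*1000*7.6e-06) = 21 K

21


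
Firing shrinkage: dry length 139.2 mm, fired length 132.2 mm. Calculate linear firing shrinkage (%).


FS = (139.2 - 132.2) / 139.2 * 100 = 5.03%

5.03


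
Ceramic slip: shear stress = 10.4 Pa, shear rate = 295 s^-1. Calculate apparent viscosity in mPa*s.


eta = tau/gamma * 1000 = 10.4/295 * 1000 = 35.3 mPa*s

35.3


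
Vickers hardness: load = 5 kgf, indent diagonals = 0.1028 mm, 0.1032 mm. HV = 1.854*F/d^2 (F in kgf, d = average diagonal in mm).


d_avg = (0.1028+0.1032)/2 = 0.103 mm
HV = 1.854*5/0.103^2 = 874

874


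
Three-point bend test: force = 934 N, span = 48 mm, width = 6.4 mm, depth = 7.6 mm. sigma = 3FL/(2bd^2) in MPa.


sigma = 3*934*48/(2*6.4*7.6^2) = 181.9 MPa

181.9


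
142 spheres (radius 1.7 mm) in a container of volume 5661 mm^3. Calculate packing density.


V_sphere = 4/3*pi*1.7^3 = 20.5795 mm^3
Total V = 142*20.5795 = 2922.289 mm^3
PD = 2922.289 / 5661 = 0.516

0.516


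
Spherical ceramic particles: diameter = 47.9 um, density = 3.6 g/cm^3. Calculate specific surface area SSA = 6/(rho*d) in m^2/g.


SSA = 6 / (3.6 * 47.9) = 0.035 m^2/g

0.035


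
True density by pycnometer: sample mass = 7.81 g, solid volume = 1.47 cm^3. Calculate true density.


TD = 7.81 / 1.47 = 5.313 g/cm^3

5.313


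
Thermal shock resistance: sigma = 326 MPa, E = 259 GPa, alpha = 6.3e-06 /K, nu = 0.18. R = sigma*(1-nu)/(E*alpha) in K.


R = 326*(1-0.18)/(259*1000*6.3e-06) = 164 K

164


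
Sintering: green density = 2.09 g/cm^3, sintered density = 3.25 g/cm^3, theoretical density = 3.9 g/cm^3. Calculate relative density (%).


Relative = 3.25 / 3.9 * 100 = 83.3%

83.3


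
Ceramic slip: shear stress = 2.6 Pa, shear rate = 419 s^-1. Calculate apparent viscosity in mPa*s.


eta = tau/gamma * 1000 = 2.6/419 * 1000 = 6.2 mPa*s

6.2


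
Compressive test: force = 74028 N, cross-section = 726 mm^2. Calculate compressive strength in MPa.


CS = 74028 / 726 = 102.0 MPa

102.0


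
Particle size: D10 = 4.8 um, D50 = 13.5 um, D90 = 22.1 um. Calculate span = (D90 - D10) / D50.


Span = (22.1 - 4.8) / 13.5 = 17.3 / 13.5 = 1.281

1.281


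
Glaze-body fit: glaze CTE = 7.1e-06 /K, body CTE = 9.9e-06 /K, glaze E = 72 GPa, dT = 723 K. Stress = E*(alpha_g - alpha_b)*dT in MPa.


Stress = 72*1000*(7.1e-06 - 9.9e-06)*723 = -145.8 MPa

-145.8


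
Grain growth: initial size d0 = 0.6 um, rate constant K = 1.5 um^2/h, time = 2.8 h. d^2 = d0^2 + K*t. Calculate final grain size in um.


d^2 = 0.6^2 + 1.5*2.8 = 4.56
d = sqrt(4.56) = 2.14 um

2.14


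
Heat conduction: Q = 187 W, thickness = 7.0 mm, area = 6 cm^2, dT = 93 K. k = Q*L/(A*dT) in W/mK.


k = 187*7.0/1000/(6/10000*93) = 23.46 W/mK

23.46


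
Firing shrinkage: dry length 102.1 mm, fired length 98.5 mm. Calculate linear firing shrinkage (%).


FS = (102.1 - 98.5) / 102.1 * 100 = 3.53%

3.53


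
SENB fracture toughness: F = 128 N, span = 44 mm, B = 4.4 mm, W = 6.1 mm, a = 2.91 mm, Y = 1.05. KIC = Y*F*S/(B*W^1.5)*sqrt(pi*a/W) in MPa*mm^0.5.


KIC = 1.05*128*44/(4.4*6.1^1.5)*sqrt(pi*2.91/6.1) = 109.21

109.21


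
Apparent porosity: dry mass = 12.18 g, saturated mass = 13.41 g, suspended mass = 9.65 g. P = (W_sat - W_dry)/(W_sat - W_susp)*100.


P = (13.41 - 12.18) / (13.41 - 9.65) * 100 = 1.23 / 3.76 * 100 = 32.7%

32.7


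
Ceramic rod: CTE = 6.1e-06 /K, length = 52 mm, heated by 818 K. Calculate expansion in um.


dL = 6.1e-06 * 52 * 818 * 1000 = 259.47 um

259.47


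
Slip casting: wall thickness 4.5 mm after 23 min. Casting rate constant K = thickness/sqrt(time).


K = 4.5 / sqrt(23) = 4.5 / 4.7958 = 0.938 mm/min^0.5

0.938
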